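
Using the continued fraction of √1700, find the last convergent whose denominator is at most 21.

√1700 = [41; 4, 3, 20, 3, 4, 82, …] (period length 6).
Convergents:
  p_0/q_0 = 41/1
  p_1/q_1 = 165/4
  p_2/q_2 = 536/13
  p_3/q_3 = 10885/264
q_2 = 13 ≤ 21 < 264 = q_3, so the answer is 536/13.

536/13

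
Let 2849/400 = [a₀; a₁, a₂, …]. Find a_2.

2849 = 7·400 + 49   →  a_0 = 7
400 = 8·49 + 8   →  a_1 = 8
49 = 6·8 + 1   →  a_2 = 6

6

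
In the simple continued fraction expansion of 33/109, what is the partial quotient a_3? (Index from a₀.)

33 = 0·109 + 33   →  a_0 = 0
109 = 3·33 + 10   →  a_1 = 3
33 = 3·10 + 3   →  a_2 = 3
10 = 3·3 + 1   →  a_3 = 3

3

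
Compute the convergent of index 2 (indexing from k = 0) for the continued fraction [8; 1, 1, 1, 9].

17/2

Using pₖ = aₖpₖ₋₁ + pₖ₋₂, qₖ = aₖqₖ₋₁ + qₖ₋₂ (with p₋₁=1, p₋₂=0, q₋₁=0, q₋₂=1):
  k=0: a=8, p=8, q=1
  k=1: a=1, p=9, q=1
  k=2: a=1, p=17, q=2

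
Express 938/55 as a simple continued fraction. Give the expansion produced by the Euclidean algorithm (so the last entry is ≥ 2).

938 = 17×55 + 3
55 = 18×3 + 1
3 = 3×1 + 0  (stop)
So 938/55 = [17; 18, 3].

[17; 18, 3]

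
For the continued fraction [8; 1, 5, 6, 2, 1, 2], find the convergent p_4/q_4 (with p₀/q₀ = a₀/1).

707/80

Using pₖ = aₖpₖ₋₁ + pₖ₋₂, qₖ = aₖqₖ₋₁ + qₖ₋₂ (with p₋₁=1, p₋₂=0, q₋₁=0, q₋₂=1):
  k=0: a=8, p=8, q=1
  k=1: a=1, p=9, q=1
  k=2: a=5, p=53, q=6
  k=3: a=6, p=327, q=37
  k=4: a=2, p=707, q=80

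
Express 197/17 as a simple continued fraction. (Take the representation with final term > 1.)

197 = 11×17 + 10
17 = 1×10 + 7
10 = 1×7 + 3
7 = 2×3 + 1
3 = 3×1 + 0  (stop)
So 197/17 = [11; 1, 1, 2, 3].

[11; 1, 1, 2, 3]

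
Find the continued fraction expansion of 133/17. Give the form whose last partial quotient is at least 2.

133 = 7×17 + 14
17 = 1×14 + 3
14 = 4×3 + 2
3 = 1×2 + 1
2 = 2×1 + 0  (stop)
So 133/17 = [7; 1, 4, 1, 2].

[7; 1, 4, 1, 2]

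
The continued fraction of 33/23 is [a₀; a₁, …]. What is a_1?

2

33 = 1·23 + 10   →  a_0 = 1
23 = 2·10 + 3   →  a_1 = 2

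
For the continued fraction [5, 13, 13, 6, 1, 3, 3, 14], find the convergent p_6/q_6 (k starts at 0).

76802/15129

Using pₖ = aₖpₖ₋₁ + pₖ₋₂, qₖ = aₖqₖ₋₁ + qₖ₋₂ (with p₋₁=1, p₋₂=0, q₋₁=0, q₋₂=1):
  k=0: a=5, p=5, q=1
  k=1: a=13, p=66, q=13
  k=2: a=13, p=863, q=170
  k=3: a=6, p=5244, q=1033
  k=4: a=1, p=6107, q=1203
  k=5: a=3, p=23565, q=4642
  k=6: a=3, p=76802, q=15129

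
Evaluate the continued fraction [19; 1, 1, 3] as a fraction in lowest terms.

Fold from the inside: start with 3/1.
  1 + 1/3 = 4/3
  1 + 3/4 = 7/4
  19 + 4/7 = 137/7

137/7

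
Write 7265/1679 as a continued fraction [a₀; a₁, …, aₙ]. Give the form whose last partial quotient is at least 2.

[4; 3, 17, 6, 2, 2]

7265 = 4×1679 + 549
1679 = 3×549 + 32
549 = 17×32 + 5
32 = 6×5 + 2
5 = 2×2 + 1
2 = 2×1 + 0  (stop)
So 7265/1679 = [4; 3, 17, 6, 2, 2].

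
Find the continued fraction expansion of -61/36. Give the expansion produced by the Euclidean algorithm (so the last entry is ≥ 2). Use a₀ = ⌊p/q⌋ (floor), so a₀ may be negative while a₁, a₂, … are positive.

[-2; 3, 3, 1, 2]

-61 = -2·36 + 11
36 = 3·11 + 3
11 = 3·3 + 2
3 = 1·2 + 1
2 = 2·1 + 0  (stop)
So -61/36 = [-2; 3, 3, 1, 2].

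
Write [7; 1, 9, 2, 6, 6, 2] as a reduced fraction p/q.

14307/1810

Fold from the inside: start with 2/1.
  6 + 1/2 = 13/2
  6 + 2/13 = 80/13
  2 + 13/80 = 173/80
  9 + 80/173 = 1637/173
  1 + 173/1637 = 1810/1637
  7 + 1637/1810 = 14307/1810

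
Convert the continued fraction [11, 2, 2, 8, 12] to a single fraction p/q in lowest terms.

5805/509

Using pₖ = aₖpₖ₋₁ + pₖ₋₂ and qₖ = aₖqₖ₋₁ + qₖ₋₂:
  k=0: a=11, p=11, q=1
  k=1: a=2, p=23, q=2
  k=2: a=2, p=57, q=5
  k=3: a=8, p=479, q=42
  k=4: a=12, p=5805, q=509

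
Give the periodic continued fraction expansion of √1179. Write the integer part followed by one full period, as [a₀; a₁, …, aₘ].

a₀ = ⌊√1179⌋ = 34.
With m₀=0, d₀=1 and mₖ₊₁ = dₖaₖ − mₖ, dₖ₊₁ = (n − mₖ₊₁²)/dₖ, aₖ₊₁ = ⌊(a₀+mₖ₊₁)/dₖ₊₁⌋:
  k=1: m=34, d=23, a=2
  k=2: m=12, d=45, a=1
  k=3: m=33, d=2, a=33
  k=4: m=33, d=45, a=1
  k=5: m=12, d=23, a=2
  k=6: m=34, d=1, a=68
d=1 and a=2a₀=68 at k=6, so the next step gives (m, d) = (34, 23) again — its k=1 value — and the period has length 6.

[34; 2, 1, 33, 1, 2, 68]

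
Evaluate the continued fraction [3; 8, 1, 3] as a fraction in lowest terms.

109/35

Using pₖ = aₖpₖ₋₁ + pₖ₋₂ and qₖ = aₖqₖ₋₁ + qₖ₋₂:
  k=0: a=3, p=3, q=1
  k=1: a=8, p=25, q=8
  k=2: a=1, p=28, q=9
  k=3: a=3, p=109, q=35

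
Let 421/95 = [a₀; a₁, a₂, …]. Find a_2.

3

421 = 4·95 + 41   →  a_0 = 4
95 = 2·41 + 13   →  a_1 = 2
41 = 3·13 + 2   →  a_2 = 3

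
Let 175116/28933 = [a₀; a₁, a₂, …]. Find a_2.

175116 = 6·28933 + 1518   →  a_0 = 6
28933 = 19·1518 + 91   →  a_1 = 19
1518 = 16·91 + 62   →  a_2 = 16

16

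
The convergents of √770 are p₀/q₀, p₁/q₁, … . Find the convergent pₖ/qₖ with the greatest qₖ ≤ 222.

6077/219

√770 = [27; 1, 2, 1, 54, …] (period length 4).
Convergents:
  p_0/q_0 = 27/1
  p_1/q_1 = 28/1
  p_2/q_2 = 83/3
  p_3/q_3 = 111/4
  p_4/q_4 = 6077/219
  p_5/q_5 = 6188/223
q_4 = 219 ≤ 222 < 223 = q_5, so the answer is 6077/219.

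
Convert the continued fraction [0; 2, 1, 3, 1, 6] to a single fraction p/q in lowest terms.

34/95

Using pₖ = aₖpₖ₋₁ + pₖ₋₂ and qₖ = aₖqₖ₋₁ + qₖ₋₂:
  k=0: a=0, p=0, q=1
  k=1: a=2, p=1, q=2
  k=2: a=1, p=1, q=3
  k=3: a=3, p=4, q=11
  k=4: a=1, p=5, q=14
  k=5: a=6, p=34, q=95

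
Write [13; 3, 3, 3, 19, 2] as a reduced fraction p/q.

Fold from the inside: start with 2/1.
  19 + 1/2 = 39/2
  3 + 2/39 = 119/39
  3 + 39/119 = 396/119
  3 + 119/396 = 1307/396
  13 + 396/1307 = 17387/1307

17387/1307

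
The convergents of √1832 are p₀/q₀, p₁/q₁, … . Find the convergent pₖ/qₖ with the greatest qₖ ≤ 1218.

22899/535

√1832 = [42; 1, 4, 21, 4, 1, 84, …] (period length 6).
Convergents:
  p_0/q_0 = 42/1
  p_1/q_1 = 43/1
  p_2/q_2 = 214/5
  p_3/q_3 = 4537/106
  p_4/q_4 = 18362/429
  p_5/q_5 = 22899/535
  p_6/q_6 = 1941878/45369
q_5 = 535 ≤ 1218 < 45369 = q_6, so the answer is 22899/535.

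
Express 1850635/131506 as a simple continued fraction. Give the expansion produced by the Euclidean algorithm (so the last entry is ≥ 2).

[14; 13, 1, 3, 3, 14, 10, 5]

1850635 = 14*131506 + 9551
131506 = 13*9551 + 7343
9551 = 1*7343 + 2208
7343 = 3*2208 + 719
2208 = 3*719 + 51
719 = 14*51 + 5
51 = 10*5 + 1
5 = 5*1 + 0  (stop)
So 1850635/131506 = [14; 13, 1, 3, 3, 14, 10, 5].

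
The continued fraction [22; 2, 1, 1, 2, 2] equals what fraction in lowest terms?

Using pₖ = aₖpₖ₋₁ + pₖ₋₂ and qₖ = aₖqₖ₋₁ + qₖ₋₂:
  k=0: a=22, p=22, q=1
  k=1: a=2, p=45, q=2
  k=2: a=1, p=67, q=3
  k=3: a=1, p=112, q=5
  k=4: a=2, p=291, q=13
  k=5: a=2, p=694, q=31

694/31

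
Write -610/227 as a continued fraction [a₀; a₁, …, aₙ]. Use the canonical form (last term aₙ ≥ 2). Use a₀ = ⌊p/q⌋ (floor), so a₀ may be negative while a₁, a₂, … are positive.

-610 = -3·227 + 71
227 = 3·71 + 14
71 = 5·14 + 1
14 = 14·1 + 0  (stop)
So -610/227 = [-3; 3, 5, 14].

[-3; 3, 5, 14]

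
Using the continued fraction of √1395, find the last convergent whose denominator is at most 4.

112/3

√1395 = [37; 2, 1, 6, 8, 6, 1, 2, 74, …] (period length 8).
Convergents:
  p_0/q_0 = 37/1
  p_1/q_1 = 75/2
  p_2/q_2 = 112/3
  p_3/q_3 = 747/20
q_2 = 3 ≤ 4 < 20 = q_3, so the answer is 112/3.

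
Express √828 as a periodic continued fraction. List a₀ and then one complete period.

[28; 1, 3, 2, 3, 1, 56]

a₀ = ⌊√828⌋ = 28.
With m₀=0, d₀=1 and mₖ₊₁ = dₖaₖ − mₖ, dₖ₊₁ = (n − mₖ₊₁²)/dₖ, aₖ₊₁ = ⌊(a₀+mₖ₊₁)/dₖ₊₁⌋:
  k=1: m=28, d=44, a=1
  k=2: m=16, d=13, a=3
  k=3: m=23, d=23, a=2
  k=4: m=23, d=13, a=3
  k=5: m=16, d=44, a=1
  k=6: m=28, d=1, a=56
d=1 and a=2a₀=56 at k=6, so the next step gives (m, d) = (28, 44) again — its k=1 value — and the period has length 6.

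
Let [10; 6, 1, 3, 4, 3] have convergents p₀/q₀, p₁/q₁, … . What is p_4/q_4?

1167/115

Using pₖ = aₖpₖ₋₁ + pₖ₋₂, qₖ = aₖqₖ₋₁ + qₖ₋₂ (with p₋₁=1, p₋₂=0, q₋₁=0, q₋₂=1):
  k=0: a=10, p=10, q=1
  k=1: a=6, p=61, q=6
  k=2: a=1, p=71, q=7
  k=3: a=3, p=274, q=27
  k=4: a=4, p=1167, q=115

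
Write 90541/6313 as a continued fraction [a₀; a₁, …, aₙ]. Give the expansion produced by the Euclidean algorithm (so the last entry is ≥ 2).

[14; 2, 1, 12, 6, 13, 2]

90541 = 14*6313 + 2159
6313 = 2*2159 + 1995
2159 = 1*1995 + 164
1995 = 12*164 + 27
164 = 6*27 + 2
27 = 13*2 + 1
2 = 2*1 + 0  (stop)
So 90541/6313 = [14; 2, 1, 12, 6, 13, 2].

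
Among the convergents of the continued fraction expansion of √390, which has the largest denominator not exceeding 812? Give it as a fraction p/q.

12481/632

√390 = [19; 1, 2, 1, 38, …] (period length 4).
Convergents:
  p_0/q_0 = 19/1
  p_1/q_1 = 20/1
  p_2/q_2 = 59/3
  p_3/q_3 = 79/4
  p_4/q_4 = 3061/155
  p_5/q_5 = 3140/159
  p_6/q_6 = 9341/473
  p_7/q_7 = 12481/632
  p_8/q_8 = 483619/24489
q_7 = 632 ≤ 812 < 24489 = q_8, so the answer is 12481/632.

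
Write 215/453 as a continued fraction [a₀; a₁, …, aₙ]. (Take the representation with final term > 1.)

[0; 2, 9, 2, 1, 7]

215 = 0·453 + 215
453 = 2·215 + 23
215 = 9·23 + 8
23 = 2·8 + 7
8 = 1·7 + 1
7 = 7·1 + 0  (stop)
So 215/453 = [0; 2, 9, 2, 1, 7].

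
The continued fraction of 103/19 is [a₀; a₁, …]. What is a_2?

103 = 5·19 + 8   →  a_0 = 5
19 = 2·8 + 3   →  a_1 = 2
8 = 2·3 + 2   →  a_2 = 2

2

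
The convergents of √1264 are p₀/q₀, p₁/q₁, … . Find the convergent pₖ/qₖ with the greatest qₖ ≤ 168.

5724/161

√1264 = [35; 1, 1, 4, 4, 4, 1, 1, 70, …] (period length 8).
Convergents:
  p_0/q_0 = 35/1
  p_1/q_1 = 36/1
  p_2/q_2 = 71/2
  p_3/q_3 = 320/9
  p_4/q_4 = 1351/38
  p_5/q_5 = 5724/161
  p_6/q_6 = 7075/199
q_5 = 161 ≤ 168 < 199 = q_6, so the answer is 5724/161.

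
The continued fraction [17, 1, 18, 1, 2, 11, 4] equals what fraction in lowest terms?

49091/2735

Fold from the inside: start with 4/1.
  11 + 1/4 = 45/4
  2 + 4/45 = 94/45
  1 + 45/94 = 139/94
  18 + 94/139 = 2596/139
  1 + 139/2596 = 2735/2596
  17 + 2596/2735 = 49091/2735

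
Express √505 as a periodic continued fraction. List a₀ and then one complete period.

[22; 2, 8, 2, 44]

a₀ = ⌊√505⌋ = 22.
With m₀=0, d₀=1 and mₖ₊₁ = dₖaₖ − mₖ, dₖ₊₁ = (n − mₖ₊₁²)/dₖ, aₖ₊₁ = ⌊(a₀+mₖ₊₁)/dₖ₊₁⌋:
  k=1: m=22, d=21, a=2
  k=2: m=20, d=5, a=8
  k=3: m=20, d=21, a=2
  k=4: m=22, d=1, a=44
d=1 and a=2a₀=44 at k=4, so the next step gives (m, d) = (22, 21) again — its k=1 value — and the period has length 4.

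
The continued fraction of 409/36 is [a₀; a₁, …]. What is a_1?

409 = 11·36 + 13   →  a_0 = 11
36 = 2·13 + 10   →  a_1 = 2

2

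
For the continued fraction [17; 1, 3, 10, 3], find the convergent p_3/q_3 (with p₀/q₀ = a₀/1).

Using pₖ = aₖpₖ₋₁ + pₖ₋₂, qₖ = aₖqₖ₋₁ + qₖ₋₂ (with p₋₁=1, p₋₂=0, q₋₁=0, q₋₂=1):
  k=0: a=17, p=17, q=1
  k=1: a=1, p=18, q=1
  k=2: a=3, p=71, q=4
  k=3: a=10, p=728, q=41

728/41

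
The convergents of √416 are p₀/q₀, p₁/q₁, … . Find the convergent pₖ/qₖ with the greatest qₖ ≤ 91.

√416 = [20; 2, 1, 1, 9, 1, 1, 2, 40, …] (period length 8).
Convergents:
  p_0/q_0 = 20/1
  p_1/q_1 = 41/2
  p_2/q_2 = 61/3
  p_3/q_3 = 102/5
  p_4/q_4 = 979/48
  p_5/q_5 = 1081/53
  p_6/q_6 = 2060/101
q_5 = 53 ≤ 91 < 101 = q_6, so the answer is 1081/53.

1081/53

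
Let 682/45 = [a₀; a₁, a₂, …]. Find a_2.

682 = 15·45 + 7   →  a_0 = 15
45 = 6·7 + 3   →  a_1 = 6
7 = 2·3 + 1   →  a_2 = 2

2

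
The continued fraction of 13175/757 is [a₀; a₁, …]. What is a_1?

13175 = 17·757 + 306   →  a_0 = 17
757 = 2·306 + 145   →  a_1 = 2

2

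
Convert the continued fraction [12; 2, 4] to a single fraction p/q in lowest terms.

Using pₖ = aₖpₖ₋₁ + pₖ₋₂ and qₖ = aₖqₖ₋₁ + qₖ₋₂:
  k=0: a=12, p=12, q=1
  k=1: a=2, p=25, q=2
  k=2: a=4, p=112, q=9

112/9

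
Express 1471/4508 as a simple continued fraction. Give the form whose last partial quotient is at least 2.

1471 = 0×4508 + 1471
4508 = 3×1471 + 95
1471 = 15×95 + 46
95 = 2×46 + 3
46 = 15×3 + 1
3 = 3×1 + 0  (stop)
So 1471/4508 = [0; 3, 15, 2, 15, 3].

[0; 3, 15, 2, 15, 3]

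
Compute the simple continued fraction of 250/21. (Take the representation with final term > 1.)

250 = 11*21 + 19
21 = 1*19 + 2
19 = 9*2 + 1
2 = 2*1 + 0  (stop)
So 250/21 = [11; 1, 9, 2].

[11; 1, 9, 2]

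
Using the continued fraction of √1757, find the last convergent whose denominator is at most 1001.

√1757 = [41; 1, 10, 1, 82, …] (period length 4).
Convergents:
  p_0/q_0 = 41/1
  p_1/q_1 = 42/1
  p_2/q_2 = 461/11
  p_3/q_3 = 503/12
  p_4/q_4 = 41707/995
  p_5/q_5 = 42210/1007
q_4 = 995 ≤ 1001 < 1007 = q_5, so the answer is 41707/995.

41707/995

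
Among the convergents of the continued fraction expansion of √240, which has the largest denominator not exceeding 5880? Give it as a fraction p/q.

58575/3781

√240 = [15; 2, 30, …] (period length 2).
Convergents:
  p_0/q_0 = 15/1
  p_1/q_1 = 31/2
  p_2/q_2 = 945/61
  p_3/q_3 = 1921/124
  p_4/q_4 = 58575/3781
  p_5/q_5 = 119071/7686
q_4 = 3781 ≤ 5880 < 7686 = q_5, so the answer is 58575/3781.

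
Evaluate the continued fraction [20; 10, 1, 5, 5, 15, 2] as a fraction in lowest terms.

Using pₖ = aₖpₖ₋₁ + pₖ₋₂ and qₖ = aₖqₖ₋₁ + qₖ₋₂:
  k=0: a=20, p=20, q=1
  k=1: a=10, p=201, q=10
  k=2: a=1, p=221, q=11
  k=3: a=5, p=1306, q=65
  k=4: a=5, p=6751, q=336
  k=5: a=15, p=102571, q=5105
  k=6: a=2, p=211893, q=10546

211893/10546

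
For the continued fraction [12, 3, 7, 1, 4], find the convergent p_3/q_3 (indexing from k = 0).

308/25

Using pₖ = aₖpₖ₋₁ + pₖ₋₂, qₖ = aₖqₖ₋₁ + qₖ₋₂ (with p₋₁=1, p₋₂=0, q₋₁=0, q₋₂=1):
  k=0: a=12, p=12, q=1
  k=1: a=3, p=37, q=3
  k=2: a=7, p=271, q=22
  k=3: a=1, p=308, q=25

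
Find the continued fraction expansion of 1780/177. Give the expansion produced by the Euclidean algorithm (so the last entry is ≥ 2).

1780 = 10·177 + 10
177 = 17·10 + 7
10 = 1·7 + 3
7 = 2·3 + 1
3 = 3·1 + 0  (stop)
So 1780/177 = [10; 17, 1, 2, 3].

[10; 17, 1, 2, 3]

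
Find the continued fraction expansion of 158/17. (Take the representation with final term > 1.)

[9; 3, 2, 2]

158 = 9·17 + 5
17 = 3·5 + 2
5 = 2·2 + 1
2 = 2·1 + 0  (stop)
So 158/17 = [9; 3, 2, 2].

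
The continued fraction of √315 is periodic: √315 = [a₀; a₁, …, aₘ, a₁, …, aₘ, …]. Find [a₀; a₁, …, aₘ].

[17; 1, 2, 1, 34]

a₀ = ⌊√315⌋ = 17.
With m₀=0, d₀=1 and mₖ₊₁ = dₖaₖ − mₖ, dₖ₊₁ = (n − mₖ₊₁²)/dₖ, aₖ₊₁ = ⌊(a₀+mₖ₊₁)/dₖ₊₁⌋:
  k=1: m=17, d=26, a=1
  k=2: m=9, d=9, a=2
  k=3: m=9, d=26, a=1
  k=4: m=17, d=1, a=34
d=1 and a=2a₀=34 at k=4, so the next step gives (m, d) = (17, 26) again — its k=1 value — and the period has length 4.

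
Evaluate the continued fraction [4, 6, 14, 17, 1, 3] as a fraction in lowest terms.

25234/6059

Using pₖ = aₖpₖ₋₁ + pₖ₋₂ and qₖ = aₖqₖ₋₁ + qₖ₋₂:
  k=0: a=4, p=4, q=1
  k=1: a=6, p=25, q=6
  k=2: a=14, p=354, q=85
  k=3: a=17, p=6043, q=1451
  k=4: a=1, p=6397, q=1536
  k=5: a=3, p=25234, q=6059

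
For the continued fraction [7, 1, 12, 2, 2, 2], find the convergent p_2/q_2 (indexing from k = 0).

Using pₖ = aₖpₖ₋₁ + pₖ₋₂, qₖ = aₖqₖ₋₁ + qₖ₋₂ (with p₋₁=1, p₋₂=0, q₋₁=0, q₋₂=1):
  k=0: a=7, p=7, q=1
  k=1: a=1, p=8, q=1
  k=2: a=12, p=103, q=13

103/13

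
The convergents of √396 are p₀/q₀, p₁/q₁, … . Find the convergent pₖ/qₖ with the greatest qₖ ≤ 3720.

71261/3581

√396 = [19; 1, 8, 1, 38, …] (period length 4).
Convergents:
  p_0/q_0 = 19/1
  p_1/q_1 = 20/1
  p_2/q_2 = 179/9
  p_3/q_3 = 199/10
  p_4/q_4 = 7741/389
  p_5/q_5 = 7940/399
  p_6/q_6 = 71261/3581
  p_7/q_7 = 79201/3980
q_6 = 3581 ≤ 3720 < 3980 = q_7, so the answer is 71261/3581.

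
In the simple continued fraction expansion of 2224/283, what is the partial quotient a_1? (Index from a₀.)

1

2224 = 7·283 + 243   →  a_0 = 7
283 = 1·243 + 40   →  a_1 = 1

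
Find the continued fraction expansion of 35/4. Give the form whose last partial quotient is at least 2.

35 = 8·4 + 3
4 = 1·3 + 1
3 = 3·1 + 0  (stop)
So 35/4 = [8; 1, 3].

[8; 1, 3]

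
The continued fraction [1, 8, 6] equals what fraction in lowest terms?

Fold from the inside: start with 6/1.
  8 + 1/6 = 49/6
  1 + 6/49 = 55/49

55/49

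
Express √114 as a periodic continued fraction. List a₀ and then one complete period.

a₀ = ⌊√114⌋ = 10.
With m₀=0, d₀=1 and mₖ₊₁ = dₖaₖ − mₖ, dₖ₊₁ = (n − mₖ₊₁²)/dₖ, aₖ₊₁ = ⌊(a₀+mₖ₊₁)/dₖ₊₁⌋:
  k=1: m=10, d=14, a=1
  k=2: m=4, d=7, a=2
  k=3: m=10, d=2, a=10
  k=4: m=10, d=7, a=2
  k=5: m=4, d=14, a=1
  k=6: m=10, d=1, a=20
d=1 and a=2a₀=20 at k=6, so the next step gives (m, d) = (10, 14) again — its k=1 value — and the period has length 6.

[10; 1, 2, 10, 2, 1, 20]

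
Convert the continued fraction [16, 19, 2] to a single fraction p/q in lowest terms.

626/39

Fold from the inside: start with 2/1.
  19 + 1/2 = 39/2
  16 + 2/39 = 626/39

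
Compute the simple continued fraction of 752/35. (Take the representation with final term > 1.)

[21; 2, 17]

752 = 21*35 + 17
35 = 2*17 + 1
17 = 17*1 + 0  (stop)
So 752/35 = [21; 2, 17].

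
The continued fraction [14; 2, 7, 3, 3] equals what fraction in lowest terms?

Fold from the inside: start with 3/1.
  3 + 1/3 = 10/3
  7 + 3/10 = 73/10
  2 + 10/73 = 156/73
  14 + 73/156 = 2257/156

2257/156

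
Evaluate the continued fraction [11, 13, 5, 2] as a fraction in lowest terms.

1606/145

Fold from the inside: start with 2/1.
  5 + 1/2 = 11/2
  13 + 2/11 = 145/11
  11 + 11/145 = 1606/145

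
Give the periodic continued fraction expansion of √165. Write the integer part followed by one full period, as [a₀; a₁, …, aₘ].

[12; 1, 5, 2, 5, 1, 24]

a₀ = ⌊√165⌋ = 12.
With m₀=0, d₀=1 and mₖ₊₁ = dₖaₖ − mₖ, dₖ₊₁ = (n − mₖ₊₁²)/dₖ, aₖ₊₁ = ⌊(a₀+mₖ₊₁)/dₖ₊₁⌋:
  k=1: m=12, d=21, a=1
  k=2: m=9, d=4, a=5
  k=3: m=11, d=11, a=2
  k=4: m=11, d=4, a=5
  k=5: m=9, d=21, a=1
  k=6: m=12, d=1, a=24
d=1 and a=2a₀=24 at k=6, so the next step gives (m, d) = (12, 21) again — its k=1 value — and the period has length 6.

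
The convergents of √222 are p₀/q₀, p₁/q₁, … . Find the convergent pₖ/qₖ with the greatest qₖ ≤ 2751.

39946/2681

√222 = [14; 1, 8, 1, 28, …] (period length 4).
Convergents:
  p_0/q_0 = 14/1
  p_1/q_1 = 15/1
  p_2/q_2 = 134/9
  p_3/q_3 = 149/10
  p_4/q_4 = 4306/289
  p_5/q_5 = 4455/299
  p_6/q_6 = 39946/2681
  p_7/q_7 = 44401/2980
q_6 = 2681 ≤ 2751 < 2980 = q_7, so the answer is 39946/2681.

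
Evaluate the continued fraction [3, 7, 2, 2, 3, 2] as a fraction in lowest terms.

906/289

Using pₖ = aₖpₖ₋₁ + pₖ₋₂ and qₖ = aₖqₖ₋₁ + qₖ₋₂:
  k=0: a=3, p=3, q=1
  k=1: a=7, p=22, q=7
  k=2: a=2, p=47, q=15
  k=3: a=2, p=116, q=37
  k=4: a=3, p=395, q=126
  k=5: a=2, p=906, q=289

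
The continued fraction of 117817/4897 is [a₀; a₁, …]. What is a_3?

17

117817 = 24·4897 + 289   →  a_0 = 24
4897 = 16·289 + 273   →  a_1 = 16
289 = 1·273 + 16   →  a_2 = 1
273 = 17·16 + 1   →  a_3 = 17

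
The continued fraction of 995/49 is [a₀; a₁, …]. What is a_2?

3

995 = 20·49 + 15   →  a_0 = 20
49 = 3·15 + 4   →  a_1 = 3
15 = 3·4 + 3   →  a_2 = 3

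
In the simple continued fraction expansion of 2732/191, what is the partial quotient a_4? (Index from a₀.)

2

2732 = 14·191 + 58   →  a_0 = 14
191 = 3·58 + 17   →  a_1 = 3
58 = 3·17 + 7   →  a_2 = 3
17 = 2·7 + 3   →  a_3 = 2
7 = 2·3 + 1   →  a_4 = 2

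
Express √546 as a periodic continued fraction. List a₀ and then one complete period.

a₀ = ⌊√546⌋ = 23.
With m₀=0, d₀=1 and mₖ₊₁ = dₖaₖ − mₖ, dₖ₊₁ = (n − mₖ₊₁²)/dₖ, aₖ₊₁ = ⌊(a₀+mₖ₊₁)/dₖ₊₁⌋:
  k=1: m=23, d=17, a=2
  k=2: m=11, d=25, a=1
  k=3: m=14, d=14, a=2
  k=4: m=14, d=25, a=1
  k=5: m=11, d=17, a=2
  k=6: m=23, d=1, a=46
d=1 and a=2a₀=46 at k=6, so the next step gives (m, d) = (23, 17) again — its k=1 value — and the period has length 6.

[23; 2, 1, 2, 1, 2, 46]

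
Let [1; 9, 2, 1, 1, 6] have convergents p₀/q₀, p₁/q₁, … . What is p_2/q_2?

Using pₖ = aₖpₖ₋₁ + pₖ₋₂, qₖ = aₖqₖ₋₁ + qₖ₋₂ (with p₋₁=1, p₋₂=0, q₋₁=0, q₋₂=1):
  k=0: a=1, p=1, q=1
  k=1: a=9, p=10, q=9
  k=2: a=2, p=21, q=19

21/19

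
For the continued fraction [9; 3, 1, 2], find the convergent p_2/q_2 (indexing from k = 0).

Using pₖ = aₖpₖ₋₁ + pₖ₋₂, qₖ = aₖqₖ₋₁ + qₖ₋₂ (with p₋₁=1, p₋₂=0, q₋₁=0, q₋₂=1):
  k=0: a=9, p=9, q=1
  k=1: a=3, p=28, q=3
  k=2: a=1, p=37, q=4

37/4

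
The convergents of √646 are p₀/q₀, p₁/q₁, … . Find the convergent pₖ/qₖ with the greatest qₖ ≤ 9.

√646 = [25; 2, 2, 2, 50, …] (period length 4).
Convergents:
  p_0/q_0 = 25/1
  p_1/q_1 = 51/2
  p_2/q_2 = 127/5
  p_3/q_3 = 305/12
q_2 = 5 ≤ 9 < 12 = q_3, so the answer is 127/5.

127/5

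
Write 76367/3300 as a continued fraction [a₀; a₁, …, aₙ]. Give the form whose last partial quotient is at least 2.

76367 = 23·3300 + 467
3300 = 7·467 + 31
467 = 15·31 + 2
31 = 15·2 + 1
2 = 2·1 + 0  (stop)
So 76367/3300 = [23; 7, 15, 15, 2].

[23; 7, 15, 15, 2]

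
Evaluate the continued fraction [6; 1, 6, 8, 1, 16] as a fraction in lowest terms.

Fold from the inside: start with 16/1.
  1 + 1/16 = 17/16
  8 + 16/17 = 152/17
  6 + 17/152 = 929/152
  1 + 152/929 = 1081/929
  6 + 929/1081 = 7415/1081

7415/1081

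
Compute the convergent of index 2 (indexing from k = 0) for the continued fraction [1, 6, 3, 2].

22/19

Using pₖ = aₖpₖ₋₁ + pₖ₋₂, qₖ = aₖqₖ₋₁ + qₖ₋₂ (with p₋₁=1, p₋₂=0, q₋₁=0, q₋₂=1):
  k=0: a=1, p=1, q=1
  k=1: a=6, p=7, q=6
  k=2: a=3, p=22, q=19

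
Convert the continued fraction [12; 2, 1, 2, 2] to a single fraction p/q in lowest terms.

235/19

Fold from the inside: start with 2/1.
  2 + 1/2 = 5/2
  1 + 2/5 = 7/5
  2 + 5/7 = 19/7
  12 + 7/19 = 235/19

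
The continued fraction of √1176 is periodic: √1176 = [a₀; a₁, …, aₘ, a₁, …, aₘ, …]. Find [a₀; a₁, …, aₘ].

[34; 3, 2, 2, 2, 3, 68]

a₀ = ⌊√1176⌋ = 34.
With m₀=0, d₀=1 and mₖ₊₁ = dₖaₖ − mₖ, dₖ₊₁ = (n − mₖ₊₁²)/dₖ, aₖ₊₁ = ⌊(a₀+mₖ₊₁)/dₖ₊₁⌋:
  k=1: m=34, d=20, a=3
  k=2: m=26, d=25, a=2
  k=3: m=24, d=24, a=2
  k=4: m=24, d=25, a=2
  k=5: m=26, d=20, a=3
  k=6: m=34, d=1, a=68
d=1 and a=2a₀=68 at k=6, so the next step gives (m, d) = (34, 20) again — its k=1 value — and the period has length 6.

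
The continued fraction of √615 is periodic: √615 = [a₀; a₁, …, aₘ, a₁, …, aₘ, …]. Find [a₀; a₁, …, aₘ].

a₀ = ⌊√615⌋ = 24.
With m₀=0, d₀=1 and mₖ₊₁ = dₖaₖ − mₖ, dₖ₊₁ = (n − mₖ₊₁²)/dₖ, aₖ₊₁ = ⌊(a₀+mₖ₊₁)/dₖ₊₁⌋:
  k=1: m=24, d=39, a=1
  k=2: m=15, d=10, a=3
  k=3: m=15, d=39, a=1
  k=4: m=24, d=1, a=48
d=1 and a=2a₀=48 at k=4, so the next step gives (m, d) = (24, 39) again — its k=1 value — and the period has length 4.

[24; 1, 3, 1, 48]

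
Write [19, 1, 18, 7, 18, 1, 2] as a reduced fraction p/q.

Fold from the inside: start with 2/1.
  1 + 1/2 = 3/2
  18 + 2/3 = 56/3
  7 + 3/56 = 395/56
  18 + 56/395 = 7166/395
  1 + 395/7166 = 7561/7166
  19 + 7166/7561 = 150825/7561

150825/7561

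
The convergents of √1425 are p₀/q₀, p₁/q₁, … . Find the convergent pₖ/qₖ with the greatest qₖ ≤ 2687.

45601/1208

√1425 = [37; 1, 2, 1, 74, …] (period length 4).
Convergents:
  p_0/q_0 = 37/1
  p_1/q_1 = 38/1
  p_2/q_2 = 113/3
  p_3/q_3 = 151/4
  p_4/q_4 = 11287/299
  p_5/q_5 = 11438/303
  p_6/q_6 = 34163/905
  p_7/q_7 = 45601/1208
  p_8/q_8 = 3408637/90297
q_7 = 1208 ≤ 2687 < 90297 = q_8, so the answer is 45601/1208.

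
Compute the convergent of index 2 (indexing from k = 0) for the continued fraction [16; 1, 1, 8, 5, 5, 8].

Using pₖ = aₖpₖ₋₁ + pₖ₋₂, qₖ = aₖqₖ₋₁ + qₖ₋₂ (with p₋₁=1, p₋₂=0, q₋₁=0, q₋₂=1):
  k=0: a=16, p=16, q=1
  k=1: a=1, p=17, q=1
  k=2: a=1, p=33, q=2

33/2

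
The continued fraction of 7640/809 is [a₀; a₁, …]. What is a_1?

2

7640 = 9·809 + 359   →  a_0 = 9
809 = 2·359 + 91   →  a_1 = 2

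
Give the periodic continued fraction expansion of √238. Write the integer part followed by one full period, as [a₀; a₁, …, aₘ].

[15; 2, 2, 1, 14, 1, 2, 2, 30]

a₀ = ⌊√238⌋ = 15.
With m₀=0, d₀=1 and mₖ₊₁ = dₖaₖ − mₖ, dₖ₊₁ = (n − mₖ₊₁²)/dₖ, aₖ₊₁ = ⌊(a₀+mₖ₊₁)/dₖ₊₁⌋:
  k=1: m=15, d=13, a=2
  k=2: m=11, d=9, a=2
  k=3: m=7, d=21, a=1
  k=4: m=14, d=2, a=14
  k=5: m=14, d=21, a=1
  k=6: m=7, d=9, a=2
  k=7: m=11, d=13, a=2
  k=8: m=15, d=1, a=30
d=1 and a=2a₀=30 at k=8, so the next step gives (m, d) = (15, 13) again — its k=1 value — and the period has length 8.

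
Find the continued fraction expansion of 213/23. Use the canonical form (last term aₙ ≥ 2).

213 = 9·23 + 6
23 = 3·6 + 5
6 = 1·5 + 1
5 = 5·1 + 0  (stop)
So 213/23 = [9; 3, 1, 5].

[9; 3, 1, 5]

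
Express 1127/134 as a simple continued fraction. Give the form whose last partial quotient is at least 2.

[8; 2, 2, 3, 2, 3]

1127 = 8×134 + 55
134 = 2×55 + 24
55 = 2×24 + 7
24 = 3×7 + 3
7 = 2×3 + 1
3 = 3×1 + 0  (stop)
So 1127/134 = [8; 2, 2, 3, 2, 3].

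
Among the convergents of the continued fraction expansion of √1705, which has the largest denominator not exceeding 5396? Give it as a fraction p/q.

√1705 = [41; 3, 2, 3, 82, …] (period length 4).
Convergents:
  p_0/q_0 = 41/1
  p_1/q_1 = 124/3
  p_2/q_2 = 289/7
  p_3/q_3 = 991/24
  p_4/q_4 = 81551/1975
  p_5/q_5 = 245644/5949
q_4 = 1975 ≤ 5396 < 5949 = q_5, so the answer is 81551/1975.

81551/1975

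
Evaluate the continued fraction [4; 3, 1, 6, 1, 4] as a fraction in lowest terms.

Fold from the inside: start with 4/1.
  1 + 1/4 = 5/4
  6 + 4/5 = 34/5
  1 + 5/34 = 39/34
  3 + 34/39 = 151/39
  4 + 39/151 = 643/151

643/151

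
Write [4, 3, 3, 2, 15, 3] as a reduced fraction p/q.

Using pₖ = aₖpₖ₋₁ + pₖ₋₂ and qₖ = aₖqₖ₋₁ + qₖ₋₂:
  k=0: a=4, p=4, q=1
  k=1: a=3, p=13, q=3
  k=2: a=3, p=43, q=10
  k=3: a=2, p=99, q=23
  k=4: a=15, p=1528, q=355
  k=5: a=3, p=4683, q=1088

4683/1088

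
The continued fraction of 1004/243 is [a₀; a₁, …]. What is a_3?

1

1004 = 4·243 + 32   →  a_0 = 4
243 = 7·32 + 19   →  a_1 = 7
32 = 1·19 + 13   →  a_2 = 1
19 = 1·13 + 6   →  a_3 = 1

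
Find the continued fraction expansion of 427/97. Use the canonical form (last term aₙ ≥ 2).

427 = 4*97 + 39
97 = 2*39 + 19
39 = 2*19 + 1
19 = 19*1 + 0  (stop)
So 427/97 = [4; 2, 2, 19].

[4; 2, 2, 19]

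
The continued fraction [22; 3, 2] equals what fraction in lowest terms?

156/7

Fold from the inside: start with 2/1.
  3 + 1/2 = 7/2
  22 + 2/7 = 156/7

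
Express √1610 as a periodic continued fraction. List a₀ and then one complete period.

[40; 8, 80]

a₀ = ⌊√1610⌋ = 40.
With m₀=0, d₀=1 and mₖ₊₁ = dₖaₖ − mₖ, dₖ₊₁ = (n − mₖ₊₁²)/dₖ, aₖ₊₁ = ⌊(a₀+mₖ₊₁)/dₖ₊₁⌋:
  k=1: m=40, d=10, a=8
  k=2: m=40, d=1, a=80
d=1 and a=2a₀=80 at k=2, so the next step gives (m, d) = (40, 10) again — its k=1 value — and the period has length 2.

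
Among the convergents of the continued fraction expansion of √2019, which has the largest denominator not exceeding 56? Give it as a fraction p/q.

674/15

√2019 = [44; 1, 13, 1, 88, …] (period length 4).
Convergents:
  p_0/q_0 = 44/1
  p_1/q_1 = 45/1
  p_2/q_2 = 629/14
  p_3/q_3 = 674/15
  p_4/q_4 = 59941/1334
q_3 = 15 ≤ 56 < 1334 = q_4, so the answer is 674/15.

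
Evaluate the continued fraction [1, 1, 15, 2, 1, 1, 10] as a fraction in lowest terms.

1685/869

Using pₖ = aₖpₖ₋₁ + pₖ₋₂ and qₖ = aₖqₖ₋₁ + qₖ₋₂:
  k=0: a=1, p=1, q=1
  k=1: a=1, p=2, q=1
  k=2: a=15, p=31, q=16
  k=3: a=2, p=64, q=33
  k=4: a=1, p=95, q=49
  k=5: a=1, p=159, q=82
  k=6: a=10, p=1685, q=869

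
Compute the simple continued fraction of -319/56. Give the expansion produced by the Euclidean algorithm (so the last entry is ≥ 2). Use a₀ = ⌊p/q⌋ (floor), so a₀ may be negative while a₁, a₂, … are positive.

[-6; 3, 3, 2, 2]

-319 = -6*56 + 17
56 = 3*17 + 5
17 = 3*5 + 2
5 = 2*2 + 1
2 = 2*1 + 0  (stop)
So -319/56 = [-6; 3, 3, 2, 2].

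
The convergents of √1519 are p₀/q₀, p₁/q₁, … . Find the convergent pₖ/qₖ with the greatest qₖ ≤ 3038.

√1519 = [38; 1, 37, 1, 76, …] (period length 4).
Convergents:
  p_0/q_0 = 38/1
  p_1/q_1 = 39/1
  p_2/q_2 = 1481/38
  p_3/q_3 = 1520/39
  p_4/q_4 = 117001/3002
  p_5/q_5 = 118521/3041
q_4 = 3002 ≤ 3038 < 3041 = q_5, so the answer is 117001/3002.

117001/3002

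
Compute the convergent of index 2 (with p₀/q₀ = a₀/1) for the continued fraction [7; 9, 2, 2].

135/19

Using pₖ = aₖpₖ₋₁ + pₖ₋₂, qₖ = aₖqₖ₋₁ + qₖ₋₂ (with p₋₁=1, p₋₂=0, q₋₁=0, q₋₂=1):
  k=0: a=7, p=7, q=1
  k=1: a=9, p=64, q=9
  k=2: a=2, p=135, q=19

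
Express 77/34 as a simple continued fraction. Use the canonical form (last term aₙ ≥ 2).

77 = 2×34 + 9
34 = 3×9 + 7
9 = 1×7 + 2
7 = 3×2 + 1
2 = 2×1 + 0  (stop)
So 77/34 = [2; 3, 1, 3, 2].

[2; 3, 1, 3, 2]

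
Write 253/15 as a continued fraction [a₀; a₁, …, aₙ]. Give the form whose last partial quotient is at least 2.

[16; 1, 6, 2]

253 = 16×15 + 13
15 = 1×13 + 2
13 = 6×2 + 1
2 = 2×1 + 0  (stop)
So 253/15 = [16; 1, 6, 2].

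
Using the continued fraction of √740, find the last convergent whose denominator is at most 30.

136/5

√740 = [27; 4, 1, 12, 1, 4, 54, …] (period length 6).
Convergents:
  p_0/q_0 = 27/1
  p_1/q_1 = 109/4
  p_2/q_2 = 136/5
  p_3/q_3 = 1741/64
q_2 = 5 ≤ 30 < 64 = q_3, so the answer is 136/5.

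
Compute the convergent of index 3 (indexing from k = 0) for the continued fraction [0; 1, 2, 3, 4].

Using pₖ = aₖpₖ₋₁ + pₖ₋₂, qₖ = aₖqₖ₋₁ + qₖ₋₂ (with p₋₁=1, p₋₂=0, q₋₁=0, q₋₂=1):
  k=0: a=0, p=0, q=1
  k=1: a=1, p=1, q=1
  k=2: a=2, p=2, q=3
  k=3: a=3, p=7, q=10

7/10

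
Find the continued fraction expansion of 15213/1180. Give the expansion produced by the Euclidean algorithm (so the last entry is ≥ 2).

15213 = 12*1180 + 1053
1180 = 1*1053 + 127
1053 = 8*127 + 37
127 = 3*37 + 16
37 = 2*16 + 5
16 = 3*5 + 1
5 = 5*1 + 0  (stop)
So 15213/1180 = [12; 1, 8, 3, 2, 3, 5].

[12; 1, 8, 3, 2, 3, 5]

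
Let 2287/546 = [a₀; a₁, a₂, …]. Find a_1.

5

2287 = 4·546 + 103   →  a_0 = 4
546 = 5·103 + 31   →  a_1 = 5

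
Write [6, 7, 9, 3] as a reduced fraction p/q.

Using pₖ = aₖpₖ₋₁ + pₖ₋₂ and qₖ = aₖqₖ₋₁ + qₖ₋₂:
  k=0: a=6, p=6, q=1
  k=1: a=7, p=43, q=7
  k=2: a=9, p=393, q=64
  k=3: a=3, p=1222, q=199

1222/199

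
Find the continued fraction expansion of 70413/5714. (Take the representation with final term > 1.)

[12; 3, 10, 3, 3, 1, 13]

70413 = 12*5714 + 1845
5714 = 3*1845 + 179
1845 = 10*179 + 55
179 = 3*55 + 14
55 = 3*14 + 13
14 = 1*13 + 1
13 = 13*1 + 0  (stop)
So 70413/5714 = [12; 3, 10, 3, 3, 1, 13].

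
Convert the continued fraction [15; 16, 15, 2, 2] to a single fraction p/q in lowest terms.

18632/1237

Using pₖ = aₖpₖ₋₁ + pₖ₋₂ and qₖ = aₖqₖ₋₁ + qₖ₋₂:
  k=0: a=15, p=15, q=1
  k=1: a=16, p=241, q=16
  k=2: a=15, p=3630, q=241
  k=3: a=2, p=7501, q=498
  k=4: a=2, p=18632, q=1237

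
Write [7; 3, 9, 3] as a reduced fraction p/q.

637/87

Using pₖ = aₖpₖ₋₁ + pₖ₋₂ and qₖ = aₖqₖ₋₁ + qₖ₋₂:
  k=0: a=7, p=7, q=1
  k=1: a=3, p=22, q=3
  k=2: a=9, p=205, q=28
  k=3: a=3, p=637, q=87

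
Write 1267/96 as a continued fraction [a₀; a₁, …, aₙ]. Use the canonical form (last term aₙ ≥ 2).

1267 = 13·96 + 19
96 = 5·19 + 1
19 = 19·1 + 0  (stop)
So 1267/96 = [13; 5, 19].

[13; 5, 19]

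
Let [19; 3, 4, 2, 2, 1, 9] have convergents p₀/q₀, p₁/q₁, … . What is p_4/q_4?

Using pₖ = aₖpₖ₋₁ + pₖ₋₂, qₖ = aₖqₖ₋₁ + qₖ₋₂ (with p₋₁=1, p₋₂=0, q₋₁=0, q₋₂=1):
  k=0: a=19, p=19, q=1
  k=1: a=3, p=58, q=3
  k=2: a=4, p=251, q=13
  k=3: a=2, p=560, q=29
  k=4: a=2, p=1371, q=71

1371/71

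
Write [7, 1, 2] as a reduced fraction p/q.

Fold from the inside: start with 2/1.
  1 + 1/2 = 3/2
  7 + 2/3 = 23/3

23/3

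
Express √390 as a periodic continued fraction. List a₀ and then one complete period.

a₀ = ⌊√390⌋ = 19.

[19; 1, 2, 1, 38]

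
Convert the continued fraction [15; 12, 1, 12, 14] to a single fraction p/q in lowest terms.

35658/2365

Using pₖ = aₖpₖ₋₁ + pₖ₋₂ and qₖ = aₖqₖ₋₁ + qₖ₋₂:
  k=0: a=15, p=15, q=1
  k=1: a=12, p=181, q=12
  k=2: a=1, p=196, q=13
  k=3: a=12, p=2533, q=168
  k=4: a=14, p=35658, q=2365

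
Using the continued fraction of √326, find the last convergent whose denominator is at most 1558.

√326 = [18; 18, 36, …] (period length 2).
Convergents:
  p_0/q_0 = 18/1
  p_1/q_1 = 325/18
  p_2/q_2 = 11718/649
  p_3/q_3 = 211249/11700
q_2 = 649 ≤ 1558 < 11700 = q_3, so the answer is 11718/649.

11718/649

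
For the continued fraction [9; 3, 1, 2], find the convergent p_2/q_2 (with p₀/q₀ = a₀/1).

37/4

Using pₖ = aₖpₖ₋₁ + pₖ₋₂, qₖ = aₖqₖ₋₁ + qₖ₋₂ (with p₋₁=1, p₋₂=0, q₋₁=0, q₋₂=1):
  k=0: a=9, p=9, q=1
  k=1: a=3, p=28, q=3
  k=2: a=1, p=37, q=4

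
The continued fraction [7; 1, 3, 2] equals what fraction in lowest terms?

70/9

Fold from the inside: start with 2/1.
  3 + 1/2 = 7/2
  1 + 2/7 = 9/7
  7 + 7/9 = 70/9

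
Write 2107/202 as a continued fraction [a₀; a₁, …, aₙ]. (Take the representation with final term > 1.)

[10; 2, 3, 9, 3]

2107 = 10×202 + 87
202 = 2×87 + 28
87 = 3×28 + 3
28 = 9×3 + 1
3 = 3×1 + 0  (stop)
So 2107/202 = [10; 2, 3, 9, 3].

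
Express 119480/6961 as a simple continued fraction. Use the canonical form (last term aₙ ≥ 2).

119480 = 17×6961 + 1143
6961 = 6×1143 + 103
1143 = 11×103 + 10
103 = 10×10 + 3
10 = 3×3 + 1
3 = 3×1 + 0  (stop)
So 119480/6961 = [17; 6, 11, 10, 3, 3].

[17; 6, 11, 10, 3, 3]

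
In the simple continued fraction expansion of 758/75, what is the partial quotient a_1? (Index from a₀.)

9

758 = 10·75 + 8   →  a_0 = 10
75 = 9·8 + 3   →  a_1 = 9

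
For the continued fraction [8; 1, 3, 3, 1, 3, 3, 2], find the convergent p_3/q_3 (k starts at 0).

114/13

Using pₖ = aₖpₖ₋₁ + pₖ₋₂, qₖ = aₖqₖ₋₁ + qₖ₋₂ (with p₋₁=1, p₋₂=0, q₋₁=0, q₋₂=1):
  k=0: a=8, p=8, q=1
  k=1: a=1, p=9, q=1
  k=2: a=3, p=35, q=4
  k=3: a=3, p=114, q=13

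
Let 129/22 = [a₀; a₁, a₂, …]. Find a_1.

129 = 5·22 + 19   →  a_0 = 5
22 = 1·19 + 3   →  a_1 = 1

1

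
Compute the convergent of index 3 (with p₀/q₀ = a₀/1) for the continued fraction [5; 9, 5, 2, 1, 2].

516/101

Using pₖ = aₖpₖ₋₁ + pₖ₋₂, qₖ = aₖqₖ₋₁ + qₖ₋₂ (with p₋₁=1, p₋₂=0, q₋₁=0, q₋₂=1):
  k=0: a=5, p=5, q=1
  k=1: a=9, p=46, q=9
  k=2: a=5, p=235, q=46
  k=3: a=2, p=516, q=101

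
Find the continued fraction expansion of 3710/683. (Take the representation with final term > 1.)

[5; 2, 3, 5, 1, 4, 3]

3710 = 5·683 + 295
683 = 2·295 + 93
295 = 3·93 + 16
93 = 5·16 + 13
16 = 1·13 + 3
13 = 4·3 + 1
3 = 3·1 + 0  (stop)
So 3710/683 = [5; 2, 3, 5, 1, 4, 3].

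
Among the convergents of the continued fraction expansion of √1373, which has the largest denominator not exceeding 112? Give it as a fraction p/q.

√1373 = [37; 18, 1, 1, 18, 74, …] (period length 5).
Convergents:
  p_0/q_0 = 37/1
  p_1/q_1 = 667/18
  p_2/q_2 = 704/19
  p_3/q_3 = 1371/37
  p_4/q_4 = 25382/685
q_3 = 37 ≤ 112 < 685 = q_4, so the answer is 1371/37.

1371/37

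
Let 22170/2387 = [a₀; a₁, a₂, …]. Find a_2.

22170 = 9·2387 + 687   →  a_0 = 9
2387 = 3·687 + 326   →  a_1 = 3
687 = 2·326 + 35   →  a_2 = 2

2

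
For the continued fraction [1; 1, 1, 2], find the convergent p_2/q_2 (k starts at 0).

Using pₖ = aₖpₖ₋₁ + pₖ₋₂, qₖ = aₖqₖ₋₁ + qₖ₋₂ (with p₋₁=1, p₋₂=0, q₋₁=0, q₋₂=1):
  k=0: a=1, p=1, q=1
  k=1: a=1, p=2, q=1
  k=2: a=1, p=3, q=2

3/2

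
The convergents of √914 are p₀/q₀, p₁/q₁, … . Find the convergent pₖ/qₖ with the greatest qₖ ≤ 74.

√914 = [30; 4, 3, 3, 4, 60, …] (period length 5).
Convergents:
  p_0/q_0 = 30/1
  p_1/q_1 = 121/4
  p_2/q_2 = 393/13
  p_3/q_3 = 1300/43
  p_4/q_4 = 5593/185
q_3 = 43 ≤ 74 < 185 = q_4, so the answer is 1300/43.

1300/43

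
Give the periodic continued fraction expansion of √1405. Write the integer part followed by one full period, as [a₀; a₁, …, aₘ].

[37; 2, 14, 2, 74]

a₀ = ⌊√1405⌋ = 37.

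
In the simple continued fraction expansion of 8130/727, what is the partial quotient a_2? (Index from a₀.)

8130 = 11·727 + 133   →  a_0 = 11
727 = 5·133 + 62   →  a_1 = 5
133 = 2·62 + 9   →  a_2 = 2

2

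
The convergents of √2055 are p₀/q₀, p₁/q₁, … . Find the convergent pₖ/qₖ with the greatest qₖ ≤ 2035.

36991/816

√2055 = [45; 3, 90, …] (period length 2).
Convergents:
  p_0/q_0 = 45/1
  p_1/q_1 = 136/3
  p_2/q_2 = 12285/271
  p_3/q_3 = 36991/816
  p_4/q_4 = 3341475/73711
q_3 = 816 ≤ 2035 < 73711 = q_4, so the answer is 36991/816.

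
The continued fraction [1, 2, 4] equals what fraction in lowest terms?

13/9

Fold from the inside: start with 4/1.
  2 + 1/4 = 9/4
  1 + 4/9 = 13/9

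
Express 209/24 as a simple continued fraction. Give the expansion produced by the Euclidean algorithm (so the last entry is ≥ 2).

[8; 1, 2, 2, 3]

209 = 8×24 + 17
24 = 1×17 + 7
17 = 2×7 + 3
7 = 2×3 + 1
3 = 3×1 + 0  (stop)
So 209/24 = [8; 1, 2, 2, 3].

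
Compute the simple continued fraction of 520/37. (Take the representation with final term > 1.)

520 = 14×37 + 2
37 = 18×2 + 1
2 = 2×1 + 0  (stop)
So 520/37 = [14; 18, 2].

[14; 18, 2]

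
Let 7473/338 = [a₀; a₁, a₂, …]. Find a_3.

7473 = 22·338 + 37   →  a_0 = 22
338 = 9·37 + 5   →  a_1 = 9
37 = 7·5 + 2   →  a_2 = 7
5 = 2·2 + 1   →  a_3 = 2

2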